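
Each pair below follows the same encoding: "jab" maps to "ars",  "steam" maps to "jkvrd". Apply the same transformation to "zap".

Compare letters: j→a is +17, a→r is +17, b→s is +17 — a constant shift. It's a constant shift of +17 (ROT17).
Applying it to zap: z+17=q, a+17=r, p+17=g.

qrg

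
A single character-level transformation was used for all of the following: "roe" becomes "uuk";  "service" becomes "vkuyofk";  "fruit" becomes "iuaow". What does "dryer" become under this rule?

gubku

The shift depends on letter class: consonant r→u is +3, but vowel o→u is +6. Two shifts are in play — +6 for a/e/i/o/u, +3 for every other letter.
On dryer: d(cons)+3=g, r(cons)+3=u, y(cons)+3=b, e(vowel)+6=k, r(cons)+3=u.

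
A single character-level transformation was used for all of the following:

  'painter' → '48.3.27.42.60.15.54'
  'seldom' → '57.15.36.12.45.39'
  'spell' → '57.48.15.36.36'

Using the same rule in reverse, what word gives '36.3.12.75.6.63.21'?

ladybug

p(#16)→48 and a(#1)→3: differences scale by 3, so n = 3·pos + 0. With a=1..z=26, the number is 3·pos.
Undoing it on 36.3.12.75.6.63.21: 36→(36−0)÷3=12=l, 3→(3−0)÷3=1=a, 12→(12−0)÷3=4=d, 75→(75−0)÷3=25=y, 6→(6−0)÷3=2=b, 63→(63−0)÷3=21=u, 21→(21−0)÷3=7=g.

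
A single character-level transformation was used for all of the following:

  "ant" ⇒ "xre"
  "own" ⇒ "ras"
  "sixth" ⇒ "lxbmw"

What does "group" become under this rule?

tysvk

Read the word backwards and shift each letter +4.
On group: reverse → puorg; then shift: p+4=t, u+4=y, o+4=s, r+4=v, g+4=k.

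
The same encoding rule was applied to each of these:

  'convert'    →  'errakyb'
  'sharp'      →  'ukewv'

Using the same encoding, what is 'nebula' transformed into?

In convert: c→e is +2, o→r is +3, n→r is +4, v→a is +5 — the shift increases by 1 each position. Each letter shifts forward by (position + 2), i.e. 2, 3, 4, … — the shift grows by one for each successive letter.
For nebula: n+2=p, e+3=h, b+4=f, u+5=z, l+6=r, a+7=h.

phfzrh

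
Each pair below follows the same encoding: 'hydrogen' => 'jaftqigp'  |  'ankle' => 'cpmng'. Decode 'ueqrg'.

scope

Each letter is shifted forward by 2 in the alphabet (a Caesar shift of +2).
Decoding ueqrg: u−2=s, e−2=c, q−2=o, r−2=p, g−2=e.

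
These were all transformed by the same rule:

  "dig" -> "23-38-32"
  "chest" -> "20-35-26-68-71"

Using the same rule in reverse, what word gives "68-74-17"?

sub

Each letter becomes 3×(its alphabet position, a=1..z=26) + 11.
Decoding 68-74-17: 68→(68−11)÷3=19=s, 74→(74−11)÷3=21=u, 17→(17−11)÷3=2=b.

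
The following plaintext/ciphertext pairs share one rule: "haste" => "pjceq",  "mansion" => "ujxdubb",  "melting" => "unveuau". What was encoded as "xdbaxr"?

The shift increases by 1 at each position, starting from +8: 8, 9, 10, ….
Undoing it on xdbaxr: x−8=p, d−9=u, b−10=r, a−11=p, x−12=l, r−13=e.

purple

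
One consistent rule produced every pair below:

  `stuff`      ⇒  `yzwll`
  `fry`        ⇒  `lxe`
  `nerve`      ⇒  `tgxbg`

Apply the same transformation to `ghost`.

mnqyz

Vowels shift forward by 2 and consonants shift forward by 6.
On ghost: g(cons)+6=m, h(cons)+6=n, o(vowel)+2=q, s(cons)+6=y, t(cons)+6=z.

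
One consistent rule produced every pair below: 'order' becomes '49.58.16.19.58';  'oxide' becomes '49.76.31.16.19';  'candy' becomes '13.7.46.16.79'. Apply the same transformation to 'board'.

10.49.7.58.16

o(#15)→49 and r(#18)→58: differences scale by 3, so n = 3·pos + 4. The formula is n = 3×(alphabet index, a=1) + 4.
For board: b=2→10, o=15→49, a=1→7, r=18→58, d=4→16.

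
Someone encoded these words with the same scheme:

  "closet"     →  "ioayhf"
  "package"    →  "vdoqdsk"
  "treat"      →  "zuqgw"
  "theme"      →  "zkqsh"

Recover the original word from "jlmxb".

A repeating key of period 3 is used — shifts +6, +3, +12 over and over.
Decoding jlmxb: j−6=d, l−3=i, m−12=a, x−6=r, b−3=y.

diary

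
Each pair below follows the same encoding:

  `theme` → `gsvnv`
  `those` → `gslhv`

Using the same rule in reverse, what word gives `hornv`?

slime

Each pair mirrors across the alphabet (t↔g, h↔s, e↔v): positions sum to 25. Letters are reflected about the middle of the alphabet (position → 25−position): Atbash.
Decoding hornv: h↔s, o↔l, r↔i, n↔m, v↔e.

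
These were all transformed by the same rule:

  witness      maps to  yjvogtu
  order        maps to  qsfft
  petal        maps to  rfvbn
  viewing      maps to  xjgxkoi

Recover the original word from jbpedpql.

handbook

Shifts by position in witness: pos 0: w→y (+2), pos 1: i→j (+1), pos 2: t→v (+2), pos 3: n→o (+1) — repeating every 2. The shifts repeat in a cycle of length 2: positions 0,1,… shift by +2, +1, then the pattern repeats.
Undoing it on jbpedpql: j−2=h, b−1=a, p−2=n, e−1=d, d−2=b, p−1=o, q−2=o, l−1=k.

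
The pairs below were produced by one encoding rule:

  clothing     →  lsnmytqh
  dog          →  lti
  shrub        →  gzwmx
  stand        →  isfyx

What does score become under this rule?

jwthx

The output letters match the input read backwards, each shifted +5: clothing reversed is gnihtolc. Read the word backwards and shift each letter +5.
On score: reverse → erocs; then shift: e+5=j, r+5=w, o+5=t, c+5=h, s+5=x.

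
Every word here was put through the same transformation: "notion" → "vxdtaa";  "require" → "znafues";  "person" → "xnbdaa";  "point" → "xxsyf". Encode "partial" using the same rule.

Each letter shifts forward by (position + 8), i.e. 8, 9, 10, … — the shift grows by one for each successive letter.
Applying it to partial: p+8=x, a+9=j, r+10=b, t+11=e, i+12=u, a+13=n, l+14=z.

xjbeunz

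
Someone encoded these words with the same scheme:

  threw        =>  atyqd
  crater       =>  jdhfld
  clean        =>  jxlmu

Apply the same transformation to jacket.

The shifts repeat in a cycle of length 2: positions 0,1,… shift by +7, +12, then the pattern repeats.
For jacket: j+7=q, a+12=m, c+7=j, k+12=w, e+7=l, t+12=f.

qmjwlf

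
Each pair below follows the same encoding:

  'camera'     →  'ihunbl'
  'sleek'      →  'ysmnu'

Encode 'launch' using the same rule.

In camera: c→i is +6, a→h is +7, m→u is +8, e→n is +9 — the shift increases by 1 each position. The shift increases by 1 at each position, starting from +6: 6, 7, 8, ….
For launch: l+6=r, a+7=h, u+8=c, n+9=w, c+10=m, h+11=s.

rhcwms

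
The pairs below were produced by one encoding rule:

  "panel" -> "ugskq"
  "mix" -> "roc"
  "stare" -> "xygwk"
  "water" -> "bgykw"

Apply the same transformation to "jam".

ogr

Two shifts are in play — +6 for a/e/i/o/u, +5 for every other letter.
On jam: j(cons)+5=o, a(vowel)+6=g, m(cons)+5=r.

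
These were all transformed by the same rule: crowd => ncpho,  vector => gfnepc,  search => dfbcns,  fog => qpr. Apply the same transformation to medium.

The shift depends on letter class: consonant c→n is +11, but vowel o→p is +1. The rule splits by letter class: vowels +1, consonants +11.
For medium: m(cons)+11=x, e(vowel)+1=f, d(cons)+11=o, i(vowel)+1=j, u(vowel)+1=v, m(cons)+11=x.

xfojvx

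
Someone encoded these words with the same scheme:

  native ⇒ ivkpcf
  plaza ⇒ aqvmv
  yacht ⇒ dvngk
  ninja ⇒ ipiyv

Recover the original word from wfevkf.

debate

n(13)→i(8) and a(0)→v(21) fit y≡9x+21 (mod 26); the inverse of 9 mod 26 is 3. Each letter's alphabet position (a=0..z=25) is mapped through 9·x+21 mod 26 — an affine cipher.
Undoing it on wfevkf: w(22)→3·(22−21)≡3=d; f(5)→3·(5−21)≡4=e; e(4)→3·(4−21)≡1=b; v(21)→3·(21−21)≡0=a; k(10)→3·(10−21)≡19=t; f(5)→3·(5−21)≡4=e (all mod 26).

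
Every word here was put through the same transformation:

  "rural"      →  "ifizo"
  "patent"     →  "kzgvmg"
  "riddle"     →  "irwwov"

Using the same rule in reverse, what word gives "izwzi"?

Letters are reflected about the middle of the alphabet (position → 25−position): Atbash.
Decoding izwzi: i↔r, z↔a, w↔d, z↔a, i↔r.

radar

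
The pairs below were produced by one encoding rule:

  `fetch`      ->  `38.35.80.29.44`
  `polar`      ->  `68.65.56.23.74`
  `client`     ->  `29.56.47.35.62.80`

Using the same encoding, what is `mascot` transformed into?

With a=1..z=26, the number is 3·pos + 20.
On mascot: m=13→59, a=1→23, s=19→77, c=3→29, o=15→65, t=20→80.

59.23.77.29.65.80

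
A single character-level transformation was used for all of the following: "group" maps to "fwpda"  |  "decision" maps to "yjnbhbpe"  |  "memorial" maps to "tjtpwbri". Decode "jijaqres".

g(6)→f(5) and r(17)→w(22) fit y≡11x+17 (mod 26); the inverse of 11 mod 26 is 19. This is an affine cipher: with a=0,…,z=25, each position x becomes (11x+17) mod 26.
Reversing it on jijaqres: j(9)→19·(9−17)≡4=e; i(8)→19·(8−17)≡11=l; j(9)→19·(9−17)≡4=e; a(0)→19·(0−17)≡15=p; q(16)→19·(16−17)≡7=h; r(17)→19·(17−17)≡0=a; e(4)→19·(4−17)≡13=n; s(18)→19·(18−17)≡19=t (all mod 26).

elephant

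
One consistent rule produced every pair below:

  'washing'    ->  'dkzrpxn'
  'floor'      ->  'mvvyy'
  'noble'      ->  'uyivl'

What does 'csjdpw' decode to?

victim

Shifts by position in washing: pos 0: w→d (+7), pos 1: a→k (+10), pos 2: s→z (+7), pos 3: h→r (+10) — repeating every 2. The shifts repeat in a cycle of length 2: positions 0,1,… shift by +7, +10, then the pattern repeats.
Decoding csjdpw: c−7=v, s−10=i, j−7=c, d−10=t, p−7=i, w−10=m.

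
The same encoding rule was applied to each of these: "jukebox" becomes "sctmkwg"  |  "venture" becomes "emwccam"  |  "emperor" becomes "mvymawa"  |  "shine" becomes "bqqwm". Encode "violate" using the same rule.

The shift depends on letter class: consonant j→s is +9, but vowel u→c is +8. Vowels shift forward by 8 and consonants shift forward by 9.
Applying it to violate: v(cons)+9=e, i(vowel)+8=q, o(vowel)+8=w, l(cons)+9=u, a(vowel)+8=i, t(cons)+9=c, e(vowel)+8=m.

eqwuicm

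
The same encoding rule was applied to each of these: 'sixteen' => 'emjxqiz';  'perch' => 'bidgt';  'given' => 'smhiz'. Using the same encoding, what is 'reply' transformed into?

dibpk

Shifts by position in sixteen: pos 0: s→e (+12), pos 1: i→m (+4), pos 2: x→j (+12), pos 3: t→x (+4) — repeating every 2. It's a Vigenère-style cipher with numeric key [12,4]: position i shifts by key[i mod 2].
Applying it to reply: r+12=d, e+4=i, p+12=b, l+4=p, y+12=k.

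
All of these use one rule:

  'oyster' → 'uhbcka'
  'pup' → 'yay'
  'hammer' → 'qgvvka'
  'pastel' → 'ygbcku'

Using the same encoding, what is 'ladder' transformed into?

ugmmka

Vowels shift forward by 6 and consonants shift forward by 9.
For ladder: l(cons)+9=u, a(vowel)+6=g, d(cons)+9=m, d(cons)+9=m, e(vowel)+6=k, r(cons)+9=a.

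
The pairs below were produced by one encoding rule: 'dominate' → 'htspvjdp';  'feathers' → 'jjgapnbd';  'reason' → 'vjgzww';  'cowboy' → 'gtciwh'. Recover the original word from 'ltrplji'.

holiday

In dominate: d→h is +4, o→t is +5, m→s is +6, i→p is +7 — the shift increases by 1 each position. Each letter shifts forward by (position + 4), i.e. 4, 5, 6, … — the shift grows by one for each successive letter.
Decoding ltrplji: l−4=h, t−5=o, r−6=l, p−7=i, l−8=d, j−9=a, i−10=y.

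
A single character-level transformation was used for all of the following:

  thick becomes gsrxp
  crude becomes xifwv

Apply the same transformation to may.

This is the alphabet-reversal cipher (Atbash): a becomes z, b becomes y, etc.
On may: m↔n, a↔z, y↔b.

nzb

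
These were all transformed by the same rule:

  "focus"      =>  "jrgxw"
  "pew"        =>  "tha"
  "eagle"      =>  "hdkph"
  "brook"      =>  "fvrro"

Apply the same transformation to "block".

The shift depends on letter class: consonant f→j is +4, but vowel o→r is +3. Vowels shift forward by 3 and consonants shift forward by 4.
On block: b(cons)+4=f, l(cons)+4=p, o(vowel)+3=r, c(cons)+4=g, k(cons)+4=o.

fprgo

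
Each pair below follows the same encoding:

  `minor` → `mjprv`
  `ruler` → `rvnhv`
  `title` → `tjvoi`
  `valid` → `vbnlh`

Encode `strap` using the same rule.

In minor: m→m is +0, i→j is +1, n→p is +2, o→r is +3 — the shift increases by 1 each position. Letter i (0-indexed) is shifted by i+0, so successive shifts are 0, 1, 2, ….
For strap: s+0=s, t+1=u, r+2=t, a+3=d, p+4=t.

sutdt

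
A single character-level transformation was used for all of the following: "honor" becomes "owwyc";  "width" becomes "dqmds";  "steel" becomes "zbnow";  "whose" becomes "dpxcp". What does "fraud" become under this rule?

In honor: h→o is +7, o→w is +8, n→w is +9, o→y is +10 — the shift increases by 1 each position. Letter i (0-indexed) is shifted by i+7, so successive shifts are 7, 8, 9, ….
Applying it to fraud: f+7=m, r+8=z, a+9=j, u+10=e, d+11=o.

mzjeo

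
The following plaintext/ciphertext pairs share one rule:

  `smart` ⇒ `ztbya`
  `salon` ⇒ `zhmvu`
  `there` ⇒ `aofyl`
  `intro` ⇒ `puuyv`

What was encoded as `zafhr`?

steak

Shifts by position in smart: pos 0: s→z (+7), pos 1: m→t (+7), pos 2: a→b (+1), pos 3: r→y (+7), pos 4: t→a (+7) — repeating every 3. A repeating key of period 3 is used — shifts +7, +7, +1 over and over.
Undoing it on zafhr: z−7=s, a−7=t, f−1=e, h−7=a, r−7=k.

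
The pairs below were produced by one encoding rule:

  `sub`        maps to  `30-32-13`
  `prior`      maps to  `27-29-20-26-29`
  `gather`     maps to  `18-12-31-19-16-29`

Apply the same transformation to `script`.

30-14-29-20-27-31

Letters become their 1-based position plus 11 (so a→12, b→13, …).
For script: s=19→30, c=3→14, r=18→29, i=9→20, p=16→27, t=20→31.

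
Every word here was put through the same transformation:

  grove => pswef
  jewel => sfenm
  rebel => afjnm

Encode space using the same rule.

It's a Vigenère-style cipher with numeric key [9,1,8]: position i shifts by key[i mod 3].
Applying it to space: s+9=b, p+1=q, a+8=i, c+9=l, e+1=f.

bqilf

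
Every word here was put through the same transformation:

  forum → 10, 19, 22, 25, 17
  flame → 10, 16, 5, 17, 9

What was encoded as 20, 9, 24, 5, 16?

petal

f is letter #6 and maps to 10: an offset of 4. Each letter is replaced by its alphabet position (a=1..z=26) + 4.
Reversing it on 20, 9, 24, 5, 16: 20→(20−4)÷1=16=p, 9→(9−4)÷1=5=e, 24→(24−4)÷1=20=t, 5→(5−4)÷1=1=a, 16→(16−4)÷1=12=l.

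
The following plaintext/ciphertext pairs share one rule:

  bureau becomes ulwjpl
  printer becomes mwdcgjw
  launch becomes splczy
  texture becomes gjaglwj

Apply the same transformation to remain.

wjxpdc

b(1)→u(20) and u(20)→l(11) fit y≡5x+15 (mod 26); the inverse of 5 mod 26 is 21. This is an affine cipher: with a=0,…,z=25, each position x becomes (5x+15) mod 26.
Applying it to remain: r(17)→5·17+15≡22=w; e(4)→5·4+15≡9=j; m(12)→5·12+15≡23=x; a(0)→5·0+15≡15=p; i(8)→5·8+15≡3=d; n(13)→5·13+15≡2=c (all mod 26).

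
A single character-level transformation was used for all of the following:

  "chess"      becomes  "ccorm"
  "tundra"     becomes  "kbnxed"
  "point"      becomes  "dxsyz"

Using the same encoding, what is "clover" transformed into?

The output letters match the input read backwards, each shifted +10: chess reversed is ssehc. Read the word backwards and shift each letter +10.
On clover: reverse → revolc; then shift: r+10=b, e+10=o, v+10=f, o+10=y, l+10=v, c+10=m.

bofyvm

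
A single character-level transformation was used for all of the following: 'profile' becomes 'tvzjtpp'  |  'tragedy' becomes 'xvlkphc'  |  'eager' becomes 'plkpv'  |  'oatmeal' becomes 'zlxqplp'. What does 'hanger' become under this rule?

The rule splits by letter class: vowels +11, consonants +4.
For hanger: h(cons)+4=l, a(vowel)+11=l, n(cons)+4=r, g(cons)+4=k, e(vowel)+11=p, r(cons)+4=v.

llrkpv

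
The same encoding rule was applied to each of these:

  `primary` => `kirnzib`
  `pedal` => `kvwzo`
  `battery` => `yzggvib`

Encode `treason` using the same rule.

Each pair mirrors across the alphabet (p↔k, r↔i, i↔r): positions sum to 25. Each letter is replaced by its mirror in the alphabet: a↔z, b↔y, c↔x, and so on (the Atbash cipher).
For treason: t↔g, r↔i, e↔v, a↔z, s↔h, o↔l, n↔m.

givzhlm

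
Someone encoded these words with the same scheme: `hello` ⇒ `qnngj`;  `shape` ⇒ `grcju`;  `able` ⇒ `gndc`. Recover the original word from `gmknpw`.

unlike

The output letters match the input read backwards, each shifted +2: hello reversed is olleh. The word is reversed, then every letter is shifted forward by 2.
Decoding gmknpw: shift back: g−2=e, m−2=k, k−2=i, n−2=l, p−2=n, w−2=u → ekilnu; then reverse → unlike.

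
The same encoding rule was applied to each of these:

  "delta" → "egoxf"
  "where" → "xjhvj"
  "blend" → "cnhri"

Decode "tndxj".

In delta: d→e is +1, e→g is +2, l→o is +3, t→x is +4 — the shift increases by 1 each position. Each letter shifts forward by (position + 1), i.e. 1, 2, 3, … — the shift grows by one for each successive letter.
Decoding tndxj: t−1=s, n−2=l, d−3=a, x−4=t, j−5=e.

slate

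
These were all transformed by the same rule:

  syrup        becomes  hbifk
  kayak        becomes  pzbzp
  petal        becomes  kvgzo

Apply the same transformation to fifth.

Each pair mirrors across the alphabet (s↔h, y↔b, r↔i): positions sum to 25. This is the alphabet-reversal cipher (Atbash): a becomes z, b becomes y, etc.
For fifth: f↔u, i↔r, f↔u, t↔g, h↔s.

urugs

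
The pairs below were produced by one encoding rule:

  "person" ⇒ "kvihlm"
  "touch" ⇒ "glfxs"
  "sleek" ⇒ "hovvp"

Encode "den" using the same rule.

Each pair mirrors across the alphabet (p↔k, e↔v, r↔i): positions sum to 25. Each letter is replaced by its mirror in the alphabet: a↔z, b↔y, c↔x, and so on (the Atbash cipher).
For den: d↔w, e↔v, n↔m.

wvm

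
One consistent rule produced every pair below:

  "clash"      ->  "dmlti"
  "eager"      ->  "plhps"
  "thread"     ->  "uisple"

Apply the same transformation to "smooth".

The rule splits by letter class: vowels +11, consonants +1.
On smooth: s(cons)+1=t, m(cons)+1=n, o(vowel)+11=z, o(vowel)+11=z, t(cons)+1=u, h(cons)+1=i.

tnzzui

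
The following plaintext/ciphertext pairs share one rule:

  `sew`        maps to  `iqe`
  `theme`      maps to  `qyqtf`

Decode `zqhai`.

woven

The output letters match the input read backwards, each shifted +12: sew reversed is wes. Read the word backwards and shift each letter +12.
Undoing it on zqhai: shift back: z−12=n, q−12=e, h−12=v, a−12=o, i−12=w → nevow; then reverse → woven.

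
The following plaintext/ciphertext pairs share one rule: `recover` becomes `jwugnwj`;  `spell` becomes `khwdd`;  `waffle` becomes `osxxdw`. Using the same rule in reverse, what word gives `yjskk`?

Compare letters: r→j is +18, e→w is +18, c→u is +18 — a constant shift. It's a constant shift of +18 (ROT18).
Undoing it on yjskk: y−18=g, j−18=r, s−18=a, k−18=s, k−18=s.

grass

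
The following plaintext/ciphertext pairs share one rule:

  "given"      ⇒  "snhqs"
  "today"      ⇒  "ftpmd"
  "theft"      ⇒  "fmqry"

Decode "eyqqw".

Shifts by position in given: pos 0: g→s (+12), pos 1: i→n (+5), pos 2: v→h (+12), pos 3: e→q (+12), pos 4: n→s (+5) — repeating every 3. It's a Vigenère-style cipher with numeric key [12,5,12]: position i shifts by key[i mod 3].
Undoing it on eyqqw: e−12=s, y−5=t, q−12=e, q−12=e, w−5=r.

steer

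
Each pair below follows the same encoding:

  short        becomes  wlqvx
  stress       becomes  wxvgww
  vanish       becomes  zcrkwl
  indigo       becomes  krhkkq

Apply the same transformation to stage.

The shift depends on letter class: consonant s→w is +4, but vowel o→q is +2. The rule splits by letter class: vowels +2, consonants +4.
On stage: s(cons)+4=w, t(cons)+4=x, a(vowel)+2=c, g(cons)+4=k, e(vowel)+2=g.

wxckg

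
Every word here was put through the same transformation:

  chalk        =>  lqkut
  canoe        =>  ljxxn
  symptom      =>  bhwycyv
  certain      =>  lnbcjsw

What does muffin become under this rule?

Shifts by position in chalk: pos 0: c→l (+9), pos 1: h→q (+9), pos 2: a→k (+10), pos 3: l→u (+9), pos 4: k→t (+9) — repeating every 3. A repeating key of period 3 is used — shifts +9, +9, +10 over and over.
On muffin: m+9=v, u+9=d, f+10=p, f+9=o, i+9=r, n+10=x.

vdporx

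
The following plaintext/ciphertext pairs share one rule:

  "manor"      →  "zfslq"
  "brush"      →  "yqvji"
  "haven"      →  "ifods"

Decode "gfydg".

Treating letters as 0–25, the rule is x ↦ 19x + 5 (mod 26).
Undoing it on gfydg: g(6)→11·(6−5)≡11=l; f(5)→11·(5−5)≡0=a; y(24)→11·(24−5)≡1=b; d(3)→11·(3−5)≡4=e; g(6)→11·(6−5)≡11=l (all mod 26).

label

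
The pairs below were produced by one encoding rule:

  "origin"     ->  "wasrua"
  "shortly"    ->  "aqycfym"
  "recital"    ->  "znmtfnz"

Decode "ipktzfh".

Each letter shifts forward by (position + 8), i.e. 8, 9, 10, … — the shift grows by one for each successive letter.
Decoding ipktzfh: i−8=a, p−9=g, k−10=a, t−11=i, z−12=n, f−13=s, h−14=t.

against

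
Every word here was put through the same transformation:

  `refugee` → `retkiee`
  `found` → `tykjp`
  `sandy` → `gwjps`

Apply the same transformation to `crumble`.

arkulfe

r(17)→r(17) and e(4)→e(4) fit y≡15x+22 (mod 26); the inverse of 15 mod 26 is 7. Treating letters as 0–25, the rule is x ↦ 15x + 22 (mod 26).
For crumble: c(2)→15·2+22≡0=a; r(17)→15·17+22≡17=r; u(20)→15·20+22≡10=k; m(12)→15·12+22≡20=u; b(1)→15·1+22≡11=l; l(11)→15·11+22≡5=f; e(4)→15·4+22≡4=e (all mod 26).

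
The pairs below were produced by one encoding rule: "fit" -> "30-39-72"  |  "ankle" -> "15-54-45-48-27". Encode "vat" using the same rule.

f(#6)→30 and i(#9)→39: differences scale by 3, so n = 3·pos + 12. Each letter becomes 3×(its alphabet position, a=1..z=26) + 12.
On vat: v=22→78, a=1→15, t=20→72.

78-15-72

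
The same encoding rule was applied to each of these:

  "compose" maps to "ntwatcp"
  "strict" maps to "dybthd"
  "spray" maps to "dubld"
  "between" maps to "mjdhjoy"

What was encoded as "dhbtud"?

script

Shifts by position in compose: pos 0: c→n (+11), pos 1: o→t (+5), pos 2: m→w (+10), pos 3: p→a (+11), pos 4: o→t (+5), pos 5: s→c (+10) — repeating every 3. The shifts repeat in a cycle of length 3: positions 0,1,… shift by +11, +5, +10, then the pattern repeats.
Decoding dhbtud: d−11=s, h−5=c, b−10=r, t−11=i, u−5=p, d−10=t.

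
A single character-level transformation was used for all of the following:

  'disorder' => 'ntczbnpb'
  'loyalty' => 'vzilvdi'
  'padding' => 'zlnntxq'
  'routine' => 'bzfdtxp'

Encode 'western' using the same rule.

The shift depends on letter class: consonant d→n is +10, but vowel i→t is +11. The rule splits by letter class: vowels +11, consonants +10.
For western: w(cons)+10=g, e(vowel)+11=p, s(cons)+10=c, t(cons)+10=d, e(vowel)+11=p, r(cons)+10=b, n(cons)+10=x.

gpcdpbx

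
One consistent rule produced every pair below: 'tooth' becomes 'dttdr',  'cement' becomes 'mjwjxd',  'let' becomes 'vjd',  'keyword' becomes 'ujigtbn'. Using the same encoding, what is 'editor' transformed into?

jnndtb

Vowels shift forward by 5 and consonants shift forward by 10.
Applying it to editor: e(vowel)+5=j, d(cons)+10=n, i(vowel)+5=n, t(cons)+10=d, o(vowel)+5=t, r(cons)+10=b.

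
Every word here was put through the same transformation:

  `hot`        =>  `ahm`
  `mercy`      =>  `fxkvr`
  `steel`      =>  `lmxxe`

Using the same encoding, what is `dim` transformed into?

wbf

Compare letters: h→a is +19, o→h is +19, t→m is +19 — a constant shift. It's a constant shift of +19 (ROT19).
Applying it to dim: d+19=w, i+19=b, m+19=f.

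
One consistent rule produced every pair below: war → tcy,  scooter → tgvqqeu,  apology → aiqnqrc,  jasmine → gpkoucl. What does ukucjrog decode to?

emphasis

The word is reversed, then every letter is shifted forward by 2.
Undoing it on ukucjrog: shift back: u−2=s, k−2=i, u−2=s, c−2=a, j−2=h, r−2=p, o−2=m, g−2=e → sisahpme; then reverse → emphasis.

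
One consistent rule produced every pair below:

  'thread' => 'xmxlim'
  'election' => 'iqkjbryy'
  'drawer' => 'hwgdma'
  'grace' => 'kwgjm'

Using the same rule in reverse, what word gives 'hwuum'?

Each letter shifts forward by (position + 4), i.e. 4, 5, 6, … — the shift grows by one for each successive letter.
Reversing it on hwuum: h−4=d, w−5=r, u−6=o, u−7=n, m−8=e.

drone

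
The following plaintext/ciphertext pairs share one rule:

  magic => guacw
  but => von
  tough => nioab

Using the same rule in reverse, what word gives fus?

Compare letters: m→g is +20, a→u is +20, g→a is +20 — a constant shift. It's a constant shift of +20 (ROT20).
Decoding fus: f−20=l, u−20=a, s−20=y.

lay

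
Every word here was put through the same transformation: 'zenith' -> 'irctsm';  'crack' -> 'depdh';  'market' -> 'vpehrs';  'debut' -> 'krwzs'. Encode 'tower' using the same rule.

sjnre

z(25)→i(8) and e(4)→r(17) fit y≡7x+15 (mod 26); the inverse of 7 mod 26 is 15. This is an affine cipher: with a=0,…,z=25, each position x becomes (7x+15) mod 26.
Applying it to tower: t(19)→7·19+15≡18=s; o(14)→7·14+15≡9=j; w(22)→7·22+15≡13=n; e(4)→7·4+15≡17=r; r(17)→7·17+15≡4=e (all mod 26).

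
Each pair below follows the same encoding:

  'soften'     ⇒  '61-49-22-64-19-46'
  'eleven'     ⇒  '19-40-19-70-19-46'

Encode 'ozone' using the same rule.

49-82-49-46-19

s(#19)→61 and o(#15)→49: differences scale by 3, so n = 3·pos + 4. With a=1..z=26, the number is 3·pos + 4.
For ozone: o=15→49, z=26→82, o=15→49, n=14→46, e=5→19.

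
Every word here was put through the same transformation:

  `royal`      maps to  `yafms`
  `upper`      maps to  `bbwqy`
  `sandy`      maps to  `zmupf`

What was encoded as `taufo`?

month

The shifts repeat in a cycle of length 2: positions 0,1,… shift by +7, +12, then the pattern repeats.
Undoing it on taufo: t−7=m, a−12=o, u−7=n, f−12=t, o−7=h.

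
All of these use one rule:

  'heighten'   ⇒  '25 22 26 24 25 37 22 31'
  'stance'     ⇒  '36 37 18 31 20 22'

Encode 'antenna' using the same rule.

18 31 37 22 31 31 18

h is letter #8 and maps to 25: an offset of 17. Each letter is replaced by its alphabet position (a=1..z=26) + 17.
On antenna: a=1→18, n=14→31, t=20→37, e=5→22, n=14→31, n=14→31, a=1→18.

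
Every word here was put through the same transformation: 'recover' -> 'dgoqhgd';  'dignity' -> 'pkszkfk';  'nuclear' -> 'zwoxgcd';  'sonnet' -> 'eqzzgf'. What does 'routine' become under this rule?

Vowels shift forward by 2 and consonants shift forward by 12.
For routine: r(cons)+12=d, o(vowel)+2=q, u(vowel)+2=w, t(cons)+12=f, i(vowel)+2=k, n(cons)+12=z, e(vowel)+2=g.

dqwfkzg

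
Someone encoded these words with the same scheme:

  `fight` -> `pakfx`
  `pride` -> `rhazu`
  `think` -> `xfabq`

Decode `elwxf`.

cloth

f(5)→p(15) and i(8)→a(0) fit y≡21x+14 (mod 26); the inverse of 21 mod 26 is 5. This is an affine cipher: with a=0,…,z=25, each position x becomes (21x+14) mod 26.
Reversing it on elwxf: e(4)→5·(4−14)≡2=c; l(11)→5·(11−14)≡11=l; w(22)→5·(22−14)≡14=o; x(23)→5·(23−14)≡19=t; f(5)→5·(5−14)≡7=h (all mod 26).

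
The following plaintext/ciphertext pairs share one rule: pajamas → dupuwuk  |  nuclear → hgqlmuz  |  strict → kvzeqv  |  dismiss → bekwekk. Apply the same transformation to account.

p(15)→d(3) and a(0)→u(20) fit y≡11x+20 (mod 26); the inverse of 11 mod 26 is 19. Treating letters as 0–25, the rule is x ↦ 11x + 20 (mod 26).
On account: a(0)→11·0+20≡20=u; c(2)→11·2+20≡16=q; c(2)→11·2+20≡16=q; o(14)→11·14+20≡18=s; u(20)→11·20+20≡6=g; n(13)→11·13+20≡7=h; t(19)→11·19+20≡21=v (all mod 26).

uqqsghv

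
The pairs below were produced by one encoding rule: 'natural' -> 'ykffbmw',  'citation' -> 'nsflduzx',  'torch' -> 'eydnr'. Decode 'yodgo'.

Shifts by position in natural: pos 0: n→y (+11), pos 1: a→k (+10), pos 2: t→f (+12), pos 3: u→f (+11), pos 4: r→b (+10), pos 5: a→m (+12) — repeating every 3. A repeating key of period 3 is used — shifts +11, +10, +12 over and over.
Decoding yodgo: y−11=n, o−10=e, d−12=r, g−11=v, o−10=e.

nerve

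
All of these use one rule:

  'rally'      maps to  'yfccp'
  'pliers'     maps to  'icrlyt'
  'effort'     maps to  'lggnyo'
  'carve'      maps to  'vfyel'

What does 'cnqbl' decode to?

r(17)→y(24) and a(0)→f(5) fit y≡21x+5 (mod 26); the inverse of 21 mod 26 is 5. This is an affine cipher: with a=0,…,z=25, each position x becomes (21x+5) mod 26.
Decoding cnqbl: c(2)→5·(2−5)≡11=l; n(13)→5·(13−5)≡14=o; q(16)→5·(16−5)≡3=d; b(1)→5·(1−5)≡6=g; l(11)→5·(11−5)≡4=e (all mod 26).

lodge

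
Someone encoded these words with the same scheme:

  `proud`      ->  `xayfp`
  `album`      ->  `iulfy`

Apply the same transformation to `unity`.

In proud: p→x is +8, r→a is +9, o→y is +10, u→f is +11 — the shift increases by 1 each position. Each letter shifts forward by (position + 8), i.e. 8, 9, 10, … — the shift grows by one for each successive letter.
On unity: u+8=c, n+9=w, i+10=s, t+11=e, y+12=k.

cwsek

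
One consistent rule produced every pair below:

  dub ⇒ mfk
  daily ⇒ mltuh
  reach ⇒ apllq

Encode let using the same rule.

The shift depends on letter class: consonant d→m is +9, but vowel u→f is +11. Vowels shift forward by 11 and consonants shift forward by 9.
For let: l(cons)+9=u, e(vowel)+11=p, t(cons)+9=c.

upc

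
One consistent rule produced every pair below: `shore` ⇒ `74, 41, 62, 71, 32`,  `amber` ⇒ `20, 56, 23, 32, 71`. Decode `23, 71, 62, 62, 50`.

brook

s(#19)→74 and h(#8)→41: differences scale by 3, so n = 3·pos + 17. Each letter becomes 3×(its alphabet position, a=1..z=26) + 17.
Reversing it on 23, 71, 62, 62, 50: 23→(23−17)÷3=2=b, 71→(71−17)÷3=18=r, 62→(62−17)÷3=15=o, 62→(62−17)÷3=15=o, 50→(50−17)÷3=11=k.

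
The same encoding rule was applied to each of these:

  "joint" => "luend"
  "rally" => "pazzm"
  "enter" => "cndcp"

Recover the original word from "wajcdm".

j(9)→l(11) and o(14)→u(20) fit y≡7x+0 (mod 26); the inverse of 7 mod 26 is 15. Each letter's alphabet position (a=0..z=25) is mapped through 7·x+0 mod 26 — an affine cipher.
Undoing it on wajcdm: w(22)→15·(22−0)≡18=s; a(0)→15·(0−0)≡0=a; j(9)→15·(9−0)≡5=f; c(2)→15·(2−0)≡4=e; d(3)→15·(3−0)≡19=t; m(12)→15·(12−0)≡24=y (all mod 26).

safety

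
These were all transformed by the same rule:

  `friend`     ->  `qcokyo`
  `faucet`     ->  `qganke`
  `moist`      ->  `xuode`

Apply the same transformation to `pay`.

Vowels shift forward by 6 and consonants shift forward by 11.
On pay: p(cons)+11=a, a(vowel)+6=g, y(cons)+11=j.

agj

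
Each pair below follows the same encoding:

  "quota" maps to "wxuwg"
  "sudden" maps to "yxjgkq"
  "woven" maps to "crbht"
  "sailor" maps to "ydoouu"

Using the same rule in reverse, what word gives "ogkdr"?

ideal

Shifts by position in quota: pos 0: q→w (+6), pos 1: u→x (+3), pos 2: o→u (+6), pos 3: t→w (+3) — repeating every 2. It's a Vigenère-style cipher with numeric key [6,3]: position i shifts by key[i mod 2].
Decoding ogkdr: o−6=i, g−3=d, k−6=e, d−3=a, r−6=l.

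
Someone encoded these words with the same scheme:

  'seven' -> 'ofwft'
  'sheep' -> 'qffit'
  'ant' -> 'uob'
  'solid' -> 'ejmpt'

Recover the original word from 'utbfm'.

least

Two steps: reverse the string, then apply a Caesar shift of +1.
Reversing it on utbfm: shift back: u−1=t, t−1=s, b−1=a, f−1=e, m−1=l → tsael; then reverse → least.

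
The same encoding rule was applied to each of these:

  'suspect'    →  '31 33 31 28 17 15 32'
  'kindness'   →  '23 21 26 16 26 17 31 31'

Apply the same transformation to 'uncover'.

33 26 15 27 34 17 30

Letters become their 1-based position plus 12 (so a→13, b→14, …).
Applying it to uncover: u=21→33, n=14→26, c=3→15, o=15→27, v=22→34, e=5→17, r=18→30.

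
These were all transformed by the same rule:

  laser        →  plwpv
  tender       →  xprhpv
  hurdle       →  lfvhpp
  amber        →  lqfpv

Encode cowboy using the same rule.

The shift depends on letter class: consonant l→p is +4, but vowel a→l is +11. Vowels shift forward by 11 and consonants shift forward by 4.
Applying it to cowboy: c(cons)+4=g, o(vowel)+11=z, w(cons)+4=a, b(cons)+4=f, o(vowel)+11=z, y(cons)+4=c.

gzafzc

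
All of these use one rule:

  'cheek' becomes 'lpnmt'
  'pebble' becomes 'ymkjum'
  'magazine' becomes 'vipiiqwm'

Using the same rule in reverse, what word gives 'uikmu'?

A repeating key of period 2 is used — shifts +9, +8 over and over.
Undoing it on uikmu: u−9=l, i−8=a, k−9=b, m−8=e, u−9=l.

label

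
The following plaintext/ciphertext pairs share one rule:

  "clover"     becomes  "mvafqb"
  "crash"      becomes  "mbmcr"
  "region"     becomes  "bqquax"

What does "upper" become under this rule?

gzzqb

The shift depends on letter class: consonant c→m is +10, but vowel o→a is +12. Two shifts are in play — +12 for a/e/i/o/u, +10 for every other letter.
On upper: u(vowel)+12=g, p(cons)+10=z, p(cons)+10=z, e(vowel)+12=q, r(cons)+10=b.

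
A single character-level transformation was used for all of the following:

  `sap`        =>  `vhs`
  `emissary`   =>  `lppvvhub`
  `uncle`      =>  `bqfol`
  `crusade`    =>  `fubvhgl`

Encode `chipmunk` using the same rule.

The shift depends on letter class: consonant s→v is +3, but vowel a→h is +7. The rule splits by letter class: vowels +7, consonants +3.
Applying it to chipmunk: c(cons)+3=f, h(cons)+3=k, i(vowel)+7=p, p(cons)+3=s, m(cons)+3=p, u(vowel)+7=b, n(cons)+3=q, k(cons)+3=n.

fkpspbqn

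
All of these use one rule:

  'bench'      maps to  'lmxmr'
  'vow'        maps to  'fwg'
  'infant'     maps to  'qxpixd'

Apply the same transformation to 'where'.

grmbm

The shift depends on letter class: consonant b→l is +10, but vowel e→m is +8. Vowels shift forward by 8 and consonants shift forward by 10.
Applying it to where: w(cons)+10=g, h(cons)+10=r, e(vowel)+8=m, r(cons)+10=b, e(vowel)+8=m.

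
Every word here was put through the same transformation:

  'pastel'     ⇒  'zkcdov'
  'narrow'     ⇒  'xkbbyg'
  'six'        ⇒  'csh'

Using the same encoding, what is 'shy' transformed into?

Every letter moves 10 places later in the alphabet, wrapping around z→a.
On shy: s+10=c, h+10=r, y+10=i.

cri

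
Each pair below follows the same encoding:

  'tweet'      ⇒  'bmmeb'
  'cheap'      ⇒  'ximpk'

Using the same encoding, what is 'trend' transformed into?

Two steps: reverse the string, then apply a Caesar shift of +8.
On trend: reverse → dnert; then shift: d+8=l, n+8=v, e+8=m, r+8=z, t+8=b.

lvmzb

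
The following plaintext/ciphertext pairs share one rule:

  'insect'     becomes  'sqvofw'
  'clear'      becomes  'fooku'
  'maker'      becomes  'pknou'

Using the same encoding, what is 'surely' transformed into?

Two shifts are in play — +10 for a/e/i/o/u, +3 for every other letter.
For surely: s(cons)+3=v, u(vowel)+10=e, r(cons)+3=u, e(vowel)+10=o, l(cons)+3=o, y(cons)+3=b.

veuoob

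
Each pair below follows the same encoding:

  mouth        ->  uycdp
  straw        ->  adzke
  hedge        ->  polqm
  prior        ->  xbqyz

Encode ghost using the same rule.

orwcb

Shifts by position in mouth: pos 0: m→u (+8), pos 1: o→y (+10), pos 2: u→c (+8), pos 3: t→d (+10) — repeating every 2. A repeating key of period 2 is used — shifts +8, +10 over and over.
On ghost: g+8=o, h+10=r, o+8=w, s+10=c, t+8=b.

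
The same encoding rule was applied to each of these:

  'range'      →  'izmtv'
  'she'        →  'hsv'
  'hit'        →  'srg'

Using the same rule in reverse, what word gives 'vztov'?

eagle

Each pair mirrors across the alphabet (r↔i, a↔z, n↔m): positions sum to 25. Each letter is replaced by its mirror in the alphabet: a↔z, b↔y, c↔x, and so on (the Atbash cipher).
Undoing it on vztov: v↔e, z↔a, t↔g, o↔l, v↔e.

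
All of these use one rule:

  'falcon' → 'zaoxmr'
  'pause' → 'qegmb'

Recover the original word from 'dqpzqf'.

The output letters match the input read backwards, each shifted +12: falcon reversed is noclaf. The word is reversed, then every letter is shifted forward by 12.
Decoding dqpzqf: shift back: d−12=r, q−12=e, p−12=d, z−12=n, q−12=e, f−12=t → rednet; then reverse → tender.

tender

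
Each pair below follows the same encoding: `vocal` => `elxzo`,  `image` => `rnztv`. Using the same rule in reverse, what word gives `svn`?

hem

Each pair mirrors across the alphabet (v↔e, o↔l, c↔x): positions sum to 25. This is the alphabet-reversal cipher (Atbash): a becomes z, b becomes y, etc.
Reversing it on svn: s↔h, v↔e, n↔m.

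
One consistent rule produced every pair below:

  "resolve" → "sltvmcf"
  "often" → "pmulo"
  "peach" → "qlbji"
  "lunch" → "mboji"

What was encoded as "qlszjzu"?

persist

A repeating key of period 2 is used — shifts +1, +7 over and over.
Decoding qlszjzu: q−1=p, l−7=e, s−1=r, z−7=s, j−1=i, z−7=s, u−1=t.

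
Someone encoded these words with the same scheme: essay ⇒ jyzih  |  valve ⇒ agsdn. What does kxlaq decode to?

fresh

In essay: e→j is +5, s→y is +6, s→z is +7, a→i is +8 — the shift increases by 1 each position. Each letter shifts forward by (position + 5), i.e. 5, 6, 7, … — the shift grows by one for each successive letter.
Decoding kxlaq: k−5=f, x−6=r, l−7=e, a−8=s, q−9=h.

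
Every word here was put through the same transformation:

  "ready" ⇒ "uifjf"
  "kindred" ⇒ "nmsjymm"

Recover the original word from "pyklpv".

In ready: r→u is +3, e→i is +4, a→f is +5, d→j is +6 — the shift increases by 1 each position. Letter i (0-indexed) is shifted by i+3, so successive shifts are 3, 4, 5, ….
Undoing it on pyklpv: p−3=m, y−4=u, k−5=f, l−6=f, p−7=i, v−8=n.

muffin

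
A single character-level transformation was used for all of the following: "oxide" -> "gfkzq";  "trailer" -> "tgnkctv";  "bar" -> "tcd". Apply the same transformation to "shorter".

tgvtqju

The word is reversed, then every letter is shifted forward by 2.
On shorter: reverse → retrohs; then shift: r+2=t, e+2=g, t+2=v, r+2=t, o+2=q, h+2=j, s+2=u.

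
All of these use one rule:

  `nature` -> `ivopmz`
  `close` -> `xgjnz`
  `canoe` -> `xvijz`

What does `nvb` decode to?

sag

Compare letters: n→i is +21, a→v is +21, t→o is +21 — a constant shift. Each letter is shifted forward by 21 in the alphabet (a Caesar shift of +21).
Decoding nvb: n−21=s, v−21=a, b−21=g.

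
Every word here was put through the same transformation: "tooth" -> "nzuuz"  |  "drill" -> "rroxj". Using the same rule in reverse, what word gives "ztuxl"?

The output letters match the input read backwards, each shifted +6: tooth reversed is htoot. Read the word backwards and shift each letter +6.
Reversing it on ztuxl: shift back: z−6=t, t−6=n, u−6=o, x−6=r, l−6=f → tnorf; then reverse → front.

front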